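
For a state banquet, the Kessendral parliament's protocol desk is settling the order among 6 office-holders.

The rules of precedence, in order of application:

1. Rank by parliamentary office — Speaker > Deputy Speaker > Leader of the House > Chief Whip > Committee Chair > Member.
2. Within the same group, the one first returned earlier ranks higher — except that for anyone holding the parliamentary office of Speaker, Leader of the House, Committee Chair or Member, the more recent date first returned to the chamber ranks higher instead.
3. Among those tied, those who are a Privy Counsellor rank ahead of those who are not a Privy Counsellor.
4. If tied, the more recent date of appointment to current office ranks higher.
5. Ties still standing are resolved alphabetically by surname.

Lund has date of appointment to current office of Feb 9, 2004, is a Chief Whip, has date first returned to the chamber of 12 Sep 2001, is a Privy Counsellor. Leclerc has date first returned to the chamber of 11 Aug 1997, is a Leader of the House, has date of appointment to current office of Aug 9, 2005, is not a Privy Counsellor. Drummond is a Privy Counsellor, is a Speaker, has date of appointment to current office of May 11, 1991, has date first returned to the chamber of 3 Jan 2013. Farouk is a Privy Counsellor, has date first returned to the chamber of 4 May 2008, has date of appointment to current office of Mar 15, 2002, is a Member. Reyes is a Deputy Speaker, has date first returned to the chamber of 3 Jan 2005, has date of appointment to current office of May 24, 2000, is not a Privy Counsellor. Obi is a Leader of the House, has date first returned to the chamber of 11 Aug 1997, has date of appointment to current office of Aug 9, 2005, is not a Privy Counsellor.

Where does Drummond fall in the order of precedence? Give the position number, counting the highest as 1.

1

By parliamentary office: Drummond (Speaker); then Reyes (Deputy Speaker); then Leclerc and Obi (Leader of the House); then Lund (Chief Whip); then Farouk (Member).
Leclerc and Obi both have date first returned to the chamber 11 Aug 1997, so the next rule applies.
Leclerc and Obi are each not a Privy Counsellor, so the next rule applies.
Leclerc and Obi both have date of appointment to current office Aug 9, 2005, so the next rule applies.
Among Leclerc and Obi, alphabetically by surname: Leclerc before Obi.
Order: Drummond, Reyes, Leclerc, Obi, Lund, Farouk. So position 1.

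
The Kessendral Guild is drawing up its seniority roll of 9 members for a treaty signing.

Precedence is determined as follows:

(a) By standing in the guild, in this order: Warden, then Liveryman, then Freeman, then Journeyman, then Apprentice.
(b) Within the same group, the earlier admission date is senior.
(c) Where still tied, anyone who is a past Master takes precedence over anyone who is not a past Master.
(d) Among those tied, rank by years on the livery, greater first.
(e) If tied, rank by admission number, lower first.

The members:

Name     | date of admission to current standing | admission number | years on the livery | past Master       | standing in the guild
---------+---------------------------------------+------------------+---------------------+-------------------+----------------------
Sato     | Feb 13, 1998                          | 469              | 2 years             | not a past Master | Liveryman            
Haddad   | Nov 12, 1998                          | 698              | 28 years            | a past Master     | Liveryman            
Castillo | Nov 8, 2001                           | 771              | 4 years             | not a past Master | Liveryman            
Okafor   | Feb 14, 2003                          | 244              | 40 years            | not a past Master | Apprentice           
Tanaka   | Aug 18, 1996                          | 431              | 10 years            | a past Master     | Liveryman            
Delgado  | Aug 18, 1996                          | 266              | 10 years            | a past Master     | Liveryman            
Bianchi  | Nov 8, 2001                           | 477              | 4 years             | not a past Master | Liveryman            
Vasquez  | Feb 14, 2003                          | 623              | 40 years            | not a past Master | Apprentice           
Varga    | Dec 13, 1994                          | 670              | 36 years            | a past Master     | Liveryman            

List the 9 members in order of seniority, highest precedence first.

By standing in the guild: Varga, Delgado, Tanaka, Sato, Haddad, Bianchi and Castillo (Liveryman); then Okafor and Vasquez (Apprentice).
Among Varga, Delgado, Tanaka, Sato, Haddad, Bianchi and Castillo, by date of admission to current standing (earlier first): Varga (Dec 13, 1994) before Delgado and Tanaka (Aug 18, 1996) before Sato (Feb 13, 1998) before Haddad (Nov 12, 1998) before Bianchi and Castillo (Nov 8, 2001).
Delgado and Tanaka are each a past Master, so the next rule applies.
Delgado and Tanaka both have years on the livery 10 years, so the next rule applies.
Among Delgado and Tanaka, by admission number (lower first): Delgado (266) before Tanaka (431).
Bianchi and Castillo are each not a past Master, so the next rule applies.
Bianchi and Castillo both have years on the livery 4 years, so the next rule applies.
Among Bianchi and Castillo, by admission number (lower first): Bianchi (477) before Castillo (771).
Okafor and Vasquez both have date of admission to current standing Feb 14, 2003, so the next rule applies.
Okafor and Vasquez are each not a past Master, so the next rule applies.
Okafor and Vasquez both have years on the livery 40 years, so the next rule applies.
Among Okafor and Vasquez, by admission number (lower first): Okafor (244) before Vasquez (623).
Full order: Varga, Delgado, Tanaka, Sato, Haddad, Bianchi, Castillo, Okafor, Vasquez.

Varga, Delgado, Tanaka, Sato, Haddad, Bianchi, Castillo, Okafor, Vasquez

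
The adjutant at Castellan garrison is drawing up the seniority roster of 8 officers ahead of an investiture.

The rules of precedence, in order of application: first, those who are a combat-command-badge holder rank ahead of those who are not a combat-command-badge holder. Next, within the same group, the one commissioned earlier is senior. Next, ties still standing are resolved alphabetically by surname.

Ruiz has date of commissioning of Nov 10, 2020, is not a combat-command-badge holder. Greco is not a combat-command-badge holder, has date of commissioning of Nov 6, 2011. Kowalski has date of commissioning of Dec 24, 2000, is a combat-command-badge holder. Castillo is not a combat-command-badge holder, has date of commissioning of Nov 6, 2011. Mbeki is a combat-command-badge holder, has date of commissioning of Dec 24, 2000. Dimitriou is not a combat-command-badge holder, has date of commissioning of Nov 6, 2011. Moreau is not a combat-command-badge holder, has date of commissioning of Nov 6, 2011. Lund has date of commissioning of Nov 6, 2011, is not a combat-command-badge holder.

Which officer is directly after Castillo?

By the first rule: Kowalski and Mbeki (both a combat-command-badge holder); then Castillo, Dimitriou, Greco, Lund, Moreau and Ruiz (each not a combat-command-badge holder).
Kowalski and Mbeki both have date of commissioning Dec 24, 2000, so the next rule applies.
Among Kowalski and Mbeki, alphabetically by surname: Kowalski before Mbeki.
Among Castillo, Dimitriou, Greco, Lund, Moreau and Ruiz, by date of commissioning (earlier first): Castillo, Dimitriou, Greco, Lund and Moreau (Nov 6, 2011) before Ruiz (Nov 10, 2020).
Among Castillo, Dimitriou, Greco, Lund and Moreau, alphabetically by surname: Castillo before Dimitriou before Greco before Lund before Moreau.
Order: Kowalski, Mbeki, Castillo, Dimitriou, Greco, Lund, Moreau, Ruiz.

Dimitriou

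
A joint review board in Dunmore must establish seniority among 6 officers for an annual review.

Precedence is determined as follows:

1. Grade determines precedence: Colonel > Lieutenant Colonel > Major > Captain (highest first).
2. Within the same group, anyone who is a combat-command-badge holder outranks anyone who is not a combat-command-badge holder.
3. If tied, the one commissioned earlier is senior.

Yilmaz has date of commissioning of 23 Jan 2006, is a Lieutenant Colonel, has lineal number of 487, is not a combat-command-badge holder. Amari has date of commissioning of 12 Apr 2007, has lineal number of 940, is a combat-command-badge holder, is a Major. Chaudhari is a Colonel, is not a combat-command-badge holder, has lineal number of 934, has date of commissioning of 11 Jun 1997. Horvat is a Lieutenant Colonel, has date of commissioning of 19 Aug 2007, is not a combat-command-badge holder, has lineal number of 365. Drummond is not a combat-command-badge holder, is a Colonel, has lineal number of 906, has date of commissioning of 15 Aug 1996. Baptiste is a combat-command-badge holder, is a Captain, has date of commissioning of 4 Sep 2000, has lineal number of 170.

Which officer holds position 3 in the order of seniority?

By grade: Drummond and Chaudhari (Colonel); then Yilmaz and Horvat (Lieutenant Colonel); then Amari (Major); then Baptiste (Captain).
Drummond and Chaudhari are each not a combat-command-badge holder, so the next rule applies.
Among Drummond and Chaudhari, by date of commissioning (earlier first): Drummond (15 Aug 1996) before Chaudhari (11 Jun 1997).
Yilmaz and Horvat are each not a combat-command-badge holder, so the next rule applies.
Among Yilmaz and Horvat, by date of commissioning (earlier first): Yilmaz (23 Jan 2006) before Horvat (19 Aug 2007).
Order: Drummond, Chaudhari, Yilmaz, Horvat, Amari, Baptiste.

Yilmaz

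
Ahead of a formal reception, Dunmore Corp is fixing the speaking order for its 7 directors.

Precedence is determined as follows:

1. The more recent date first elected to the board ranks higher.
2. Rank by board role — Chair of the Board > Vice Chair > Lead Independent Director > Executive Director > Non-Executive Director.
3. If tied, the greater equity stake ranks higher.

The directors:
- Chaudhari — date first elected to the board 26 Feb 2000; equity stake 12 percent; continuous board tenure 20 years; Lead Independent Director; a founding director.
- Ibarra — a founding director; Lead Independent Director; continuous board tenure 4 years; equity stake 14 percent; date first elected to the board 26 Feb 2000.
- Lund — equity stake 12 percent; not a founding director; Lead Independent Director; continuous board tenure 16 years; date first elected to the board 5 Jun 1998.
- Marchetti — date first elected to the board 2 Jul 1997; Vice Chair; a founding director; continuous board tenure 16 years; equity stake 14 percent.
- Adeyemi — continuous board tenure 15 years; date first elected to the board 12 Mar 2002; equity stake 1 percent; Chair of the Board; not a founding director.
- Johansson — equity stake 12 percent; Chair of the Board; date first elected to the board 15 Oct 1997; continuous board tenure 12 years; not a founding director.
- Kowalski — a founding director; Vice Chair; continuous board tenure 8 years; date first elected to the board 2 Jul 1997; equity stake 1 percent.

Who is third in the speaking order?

By date first elected to the board (later first): Adeyemi (12 Mar 2002); then Ibarra and Chaudhari (both 26 Feb 2000); then Lund (5 Jun 1998); then Johansson (15 Oct 1997); then Marchetti and Kowalski (both 2 Jul 1997).
Ibarra and Chaudhari are each Lead Independent Director, so the next rule applies.
Among Ibarra and Chaudhari, by equity stake (higher first): Ibarra (14 percent) before Chaudhari (12 percent).
Marchetti and Kowalski are each Vice Chair, so the next rule applies.
Among Marchetti and Kowalski, by equity stake (higher first): Marchetti (14 percent) before Kowalski (1 percent).
Order: Adeyemi, Ibarra, Chaudhari, Lund, Johansson, Marchetti, Kowalski.

Chaudhari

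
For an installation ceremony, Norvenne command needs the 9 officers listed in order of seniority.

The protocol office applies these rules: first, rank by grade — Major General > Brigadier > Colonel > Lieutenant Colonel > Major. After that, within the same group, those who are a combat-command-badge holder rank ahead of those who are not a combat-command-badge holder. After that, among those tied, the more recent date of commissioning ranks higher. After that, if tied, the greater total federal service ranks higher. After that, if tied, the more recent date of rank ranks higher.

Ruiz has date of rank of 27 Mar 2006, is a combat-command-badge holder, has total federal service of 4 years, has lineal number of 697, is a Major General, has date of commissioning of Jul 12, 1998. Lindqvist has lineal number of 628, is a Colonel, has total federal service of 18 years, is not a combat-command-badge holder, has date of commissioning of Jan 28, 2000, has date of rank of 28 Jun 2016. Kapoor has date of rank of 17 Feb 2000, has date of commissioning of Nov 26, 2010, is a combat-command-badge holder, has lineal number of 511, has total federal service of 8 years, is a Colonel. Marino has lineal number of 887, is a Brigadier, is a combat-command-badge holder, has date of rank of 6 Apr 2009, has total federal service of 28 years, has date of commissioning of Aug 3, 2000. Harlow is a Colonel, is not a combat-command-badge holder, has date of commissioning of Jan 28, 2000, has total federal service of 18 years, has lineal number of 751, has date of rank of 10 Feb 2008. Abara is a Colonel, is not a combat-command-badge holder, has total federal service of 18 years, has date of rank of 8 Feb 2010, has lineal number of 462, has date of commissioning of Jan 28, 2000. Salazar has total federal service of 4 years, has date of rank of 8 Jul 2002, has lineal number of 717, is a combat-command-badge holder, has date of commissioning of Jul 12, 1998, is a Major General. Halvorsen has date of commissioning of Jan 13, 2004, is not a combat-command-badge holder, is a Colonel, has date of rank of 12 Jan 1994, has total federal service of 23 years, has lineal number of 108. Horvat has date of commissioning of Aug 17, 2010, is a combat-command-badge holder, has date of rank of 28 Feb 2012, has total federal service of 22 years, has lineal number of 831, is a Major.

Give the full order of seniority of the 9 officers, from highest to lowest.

By grade: Ruiz and Salazar (Major General); then Marino (Brigadier); then Kapoor, Halvorsen, Lindqvist, Abara and Harlow (Colonel); then Horvat (Major).
Ruiz and Salazar are each a combat-command-badge holder, so the next rule applies.
Ruiz and Salazar both have date of commissioning Jul 12, 1998, so the next rule applies.
Ruiz and Salazar both have total federal service 4 years, so the next rule applies.
Among Ruiz and Salazar, by date of rank (later first): Ruiz (27 Mar 2006) before Salazar (8 Jul 2002).
Among Kapoor, Halvorsen, Lindqvist, Abara and Harlow, a combat-command-badge holder before not a combat-command-badge holder: Kapoor (a combat-command-badge holder) before Halvorsen, Lindqvist, Abara and Harlow (not a combat-command-badge holder).
Among Halvorsen, Lindqvist, Abara and Harlow, by date of commissioning (later first): Halvorsen (Jan 13, 2004) before Lindqvist, Abara and Harlow (Jan 28, 2000).
Lindqvist, Abara and Harlow all have total federal service 18 years, so the next rule applies.
Among Lindqvist, Abara and Harlow, by date of rank (later first): Lindqvist (28 Jun 2016) before Abara (8 Feb 2010) before Harlow (10 Feb 2008).
Full order: Ruiz, Salazar, Marino, Kapoor, Halvorsen, Lindqvist, Abara, Harlow, Horvat.

Ruiz, Salazar, Marino, Kapoor, Halvorsen, Lindqvist, Abara, Harlow, Horvat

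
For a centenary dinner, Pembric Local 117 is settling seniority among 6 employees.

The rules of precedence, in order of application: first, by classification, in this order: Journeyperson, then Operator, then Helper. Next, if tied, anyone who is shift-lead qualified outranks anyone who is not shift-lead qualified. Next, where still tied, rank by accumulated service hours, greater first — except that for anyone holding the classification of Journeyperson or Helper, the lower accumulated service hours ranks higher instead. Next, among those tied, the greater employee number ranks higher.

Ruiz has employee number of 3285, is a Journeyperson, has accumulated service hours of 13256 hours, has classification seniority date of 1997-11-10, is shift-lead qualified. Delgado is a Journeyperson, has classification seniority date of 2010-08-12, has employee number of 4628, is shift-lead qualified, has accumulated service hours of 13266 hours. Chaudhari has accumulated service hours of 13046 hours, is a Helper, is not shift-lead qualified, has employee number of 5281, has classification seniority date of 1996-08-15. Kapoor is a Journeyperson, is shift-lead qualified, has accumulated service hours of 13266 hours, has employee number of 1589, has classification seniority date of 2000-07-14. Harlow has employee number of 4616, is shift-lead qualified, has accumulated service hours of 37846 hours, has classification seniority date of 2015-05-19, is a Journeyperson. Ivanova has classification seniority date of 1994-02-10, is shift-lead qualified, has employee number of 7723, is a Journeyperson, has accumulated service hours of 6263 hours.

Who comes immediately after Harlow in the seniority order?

Chaudhari

By classification: Ivanova, Ruiz, Delgado, Kapoor and Harlow (Journeyperson); then Chaudhari (Helper).
Ivanova, Ruiz, Delgado, Kapoor and Harlow are each shift-lead qualified, so the next rule applies.
Among Ivanova, Ruiz, Delgado, Kapoor and Harlow, by accumulated service hours (lower first) (reversed rule for this group): Ivanova (6263 hours) before Ruiz (13256 hours) before Delgado and Kapoor (13266 hours) before Harlow (37846 hours).
Among Delgado and Kapoor, by employee number (higher first): Delgado (4628) before Kapoor (1589).
Order: Ivanova, Ruiz, Delgado, Kapoor, Harlow, Chaudhari.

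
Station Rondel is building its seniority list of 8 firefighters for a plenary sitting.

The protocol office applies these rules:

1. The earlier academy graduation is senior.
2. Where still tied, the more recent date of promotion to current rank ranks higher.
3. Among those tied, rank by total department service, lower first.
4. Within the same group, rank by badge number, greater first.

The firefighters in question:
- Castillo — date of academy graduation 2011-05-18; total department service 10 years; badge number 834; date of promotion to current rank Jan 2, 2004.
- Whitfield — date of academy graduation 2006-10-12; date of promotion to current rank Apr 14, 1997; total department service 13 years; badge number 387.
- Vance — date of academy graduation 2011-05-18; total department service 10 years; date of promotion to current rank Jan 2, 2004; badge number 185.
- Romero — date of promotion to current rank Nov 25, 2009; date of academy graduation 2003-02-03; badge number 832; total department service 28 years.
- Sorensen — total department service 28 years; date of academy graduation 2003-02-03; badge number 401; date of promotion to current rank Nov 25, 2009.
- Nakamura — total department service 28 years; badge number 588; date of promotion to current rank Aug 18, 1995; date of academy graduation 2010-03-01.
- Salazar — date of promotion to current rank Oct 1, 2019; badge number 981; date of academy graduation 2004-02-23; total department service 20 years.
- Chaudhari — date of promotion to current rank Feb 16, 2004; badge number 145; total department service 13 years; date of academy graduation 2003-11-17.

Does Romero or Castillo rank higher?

Romero

By date of academy graduation (earlier first): Romero and Sorensen (both 2003-02-03); then Chaudhari (2003-11-17); then Salazar (2004-02-23); then Whitfield (2006-10-12); then Nakamura (2010-03-01); then Castillo and Vance (both 2011-05-18).
Romero and Sorensen both have date of promotion to current rank Nov 25, 2009, so the next rule applies.
Romero and Sorensen both have total department service 28 years, so the next rule applies.
Among Romero and Sorensen, by badge number (higher first): Romero (832) before Sorensen (401).
Castillo and Vance both have date of promotion to current rank Jan 2, 2004, so the next rule applies.
Castillo and Vance both have total department service 10 years, so the next rule applies.
Among Castillo and Vance, by badge number (higher first): Castillo (834) before Vance (185).
So Romero takes precedence.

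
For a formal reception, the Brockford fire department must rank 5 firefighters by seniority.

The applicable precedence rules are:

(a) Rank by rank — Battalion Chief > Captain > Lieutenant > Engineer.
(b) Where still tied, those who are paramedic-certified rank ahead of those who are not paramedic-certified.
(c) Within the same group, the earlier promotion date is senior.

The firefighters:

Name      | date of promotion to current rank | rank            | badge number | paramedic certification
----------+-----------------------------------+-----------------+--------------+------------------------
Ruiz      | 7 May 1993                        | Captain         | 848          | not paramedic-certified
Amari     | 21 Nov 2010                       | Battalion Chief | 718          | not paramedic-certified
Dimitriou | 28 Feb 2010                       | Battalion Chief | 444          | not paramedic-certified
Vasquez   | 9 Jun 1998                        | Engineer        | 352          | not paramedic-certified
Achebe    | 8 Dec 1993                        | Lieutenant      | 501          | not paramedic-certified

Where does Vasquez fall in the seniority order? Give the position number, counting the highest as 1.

5

By rank: Dimitriou and Amari (Battalion Chief); then Ruiz (Captain); then Achebe (Lieutenant); then Vasquez (Engineer).
Dimitriou and Amari are each not paramedic-certified, so the next rule applies.
Among Dimitriou and Amari, by date of promotion to current rank (earlier first): Dimitriou (28 Feb 2010) before Amari (21 Nov 2010).
Order: Dimitriou, Amari, Ruiz, Achebe, Vasquez. So position 5.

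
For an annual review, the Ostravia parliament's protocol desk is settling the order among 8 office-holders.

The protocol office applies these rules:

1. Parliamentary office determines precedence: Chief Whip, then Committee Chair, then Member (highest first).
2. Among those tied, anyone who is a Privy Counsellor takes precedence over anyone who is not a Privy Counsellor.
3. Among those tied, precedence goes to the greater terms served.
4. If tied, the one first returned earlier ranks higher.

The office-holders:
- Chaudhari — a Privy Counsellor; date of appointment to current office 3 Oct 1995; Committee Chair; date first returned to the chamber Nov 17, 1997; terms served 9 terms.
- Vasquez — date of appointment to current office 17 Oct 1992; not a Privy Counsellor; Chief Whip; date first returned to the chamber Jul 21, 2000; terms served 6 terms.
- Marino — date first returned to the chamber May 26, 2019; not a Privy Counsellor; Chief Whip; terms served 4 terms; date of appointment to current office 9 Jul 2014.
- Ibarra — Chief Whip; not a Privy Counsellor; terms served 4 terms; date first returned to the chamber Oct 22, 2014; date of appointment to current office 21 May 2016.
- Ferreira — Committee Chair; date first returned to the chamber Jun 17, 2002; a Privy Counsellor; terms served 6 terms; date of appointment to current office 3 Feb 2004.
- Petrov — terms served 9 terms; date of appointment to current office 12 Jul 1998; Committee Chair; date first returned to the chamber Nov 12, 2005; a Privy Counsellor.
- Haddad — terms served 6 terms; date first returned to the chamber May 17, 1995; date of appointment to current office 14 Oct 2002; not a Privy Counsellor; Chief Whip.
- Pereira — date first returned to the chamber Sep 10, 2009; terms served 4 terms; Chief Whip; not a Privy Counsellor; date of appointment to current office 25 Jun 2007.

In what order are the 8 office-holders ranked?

Haddad, Vasquez, Pereira, Ibarra, Marino, Chaudhari, Petrov, Ferreira

By parliamentary office: Haddad, Vasquez, Pereira, Ibarra and Marino (Chief Whip); then Chaudhari, Petrov and Ferreira (Committee Chair).
Haddad, Vasquez, Pereira, Ibarra and Marino are each not a Privy Counsellor, so the next rule applies.
Among Haddad, Vasquez, Pereira, Ibarra and Marino, by terms served (higher first): Haddad and Vasquez (6 terms) before Pereira, Ibarra and Marino (4 terms).
Among Haddad and Vasquez, by date first returned to the chamber (earlier first): Haddad (May 17, 1995) before Vasquez (Jul 21, 2000).
Among Pereira, Ibarra and Marino, by date first returned to the chamber (earlier first): Pereira (Sep 10, 2009) before Ibarra (Oct 22, 2014) before Marino (May 26, 2019).
Chaudhari, Petrov and Ferreira are each a Privy Counsellor, so the next rule applies.
Among Chaudhari, Petrov and Ferreira, by terms served (higher first): Chaudhari and Petrov (9 terms) before Ferreira (6 terms).
Among Chaudhari and Petrov, by date first returned to the chamber (earlier first): Chaudhari (Nov 17, 1997) before Petrov (Nov 12, 2005).
Full order: Haddad, Vasquez, Pereira, Ibarra, Marino, Chaudhari, Petrov, Ferreira.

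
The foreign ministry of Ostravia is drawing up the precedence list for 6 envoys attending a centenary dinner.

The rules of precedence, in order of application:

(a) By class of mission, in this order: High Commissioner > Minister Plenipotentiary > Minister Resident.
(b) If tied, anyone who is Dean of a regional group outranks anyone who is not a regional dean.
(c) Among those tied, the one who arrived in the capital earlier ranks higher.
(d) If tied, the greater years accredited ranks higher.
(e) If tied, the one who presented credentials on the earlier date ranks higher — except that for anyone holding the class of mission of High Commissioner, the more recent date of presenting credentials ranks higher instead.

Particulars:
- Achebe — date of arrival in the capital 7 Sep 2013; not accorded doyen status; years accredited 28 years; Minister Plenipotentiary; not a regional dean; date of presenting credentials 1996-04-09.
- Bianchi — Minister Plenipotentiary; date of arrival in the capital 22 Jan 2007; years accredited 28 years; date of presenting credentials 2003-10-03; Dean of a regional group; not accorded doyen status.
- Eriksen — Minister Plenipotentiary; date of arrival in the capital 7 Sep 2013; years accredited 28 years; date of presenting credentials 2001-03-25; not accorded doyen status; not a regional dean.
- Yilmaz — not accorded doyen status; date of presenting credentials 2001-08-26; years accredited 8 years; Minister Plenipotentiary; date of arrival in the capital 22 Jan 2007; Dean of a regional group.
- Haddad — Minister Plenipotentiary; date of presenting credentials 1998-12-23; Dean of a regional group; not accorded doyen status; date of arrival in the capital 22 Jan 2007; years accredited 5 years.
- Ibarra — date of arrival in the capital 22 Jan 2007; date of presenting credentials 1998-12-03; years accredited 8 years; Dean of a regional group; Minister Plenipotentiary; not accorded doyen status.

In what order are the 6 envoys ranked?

Bianchi, Ibarra, Yilmaz, Haddad, Achebe, Eriksen

By class of mission: Bianchi, Ibarra, Yilmaz, Haddad, Achebe and Eriksen (Minister Plenipotentiary).
Among Bianchi, Ibarra, Yilmaz, Haddad, Achebe and Eriksen, Dean of a regional group before not a regional dean: Bianchi, Ibarra, Yilmaz and Haddad (Dean of a regional group) before Achebe and Eriksen (not a regional dean).
Bianchi, Ibarra, Yilmaz and Haddad all have date of arrival in the capital 22 Jan 2007, so the next rule applies.
Among Bianchi, Ibarra, Yilmaz and Haddad, by years accredited (higher first): Bianchi (28 years) before Ibarra and Yilmaz (8 years) before Haddad (5 years).
Among Ibarra and Yilmaz, by date of presenting credentials (earlier first): Ibarra (1998-12-03) before Yilmaz (2001-08-26).
Achebe and Eriksen both have date of arrival in the capital 7 Sep 2013, so the next rule applies.
Achebe and Eriksen both have years accredited 28 years, so the next rule applies.
Among Achebe and Eriksen, by date of presenting credentials (earlier first): Achebe (1996-04-09) before Eriksen (2001-03-25).
Full order: Bianchi, Ibarra, Yilmaz, Haddad, Achebe, Eriksen.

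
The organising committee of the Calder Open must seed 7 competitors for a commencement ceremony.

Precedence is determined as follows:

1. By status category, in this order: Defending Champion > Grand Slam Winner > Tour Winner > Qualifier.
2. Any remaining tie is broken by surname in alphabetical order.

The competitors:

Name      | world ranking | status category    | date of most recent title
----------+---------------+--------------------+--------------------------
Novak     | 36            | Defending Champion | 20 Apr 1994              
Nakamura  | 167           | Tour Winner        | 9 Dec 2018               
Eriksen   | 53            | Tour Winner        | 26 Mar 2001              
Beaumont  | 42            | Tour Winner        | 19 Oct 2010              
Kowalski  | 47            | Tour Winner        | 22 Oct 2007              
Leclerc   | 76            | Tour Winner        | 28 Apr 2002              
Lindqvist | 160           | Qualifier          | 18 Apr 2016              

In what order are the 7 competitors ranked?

Novak, Beaumont, Eriksen, Kowalski, Leclerc, Nakamura, Lindqvist

By status category: Novak (Defending Champion); then Beaumont, Eriksen, Kowalski, Leclerc and Nakamura (Tour Winner); then Lindqvist (Qualifier).
Among Beaumont, Eriksen, Kowalski, Leclerc and Nakamura, alphabetically by surname: Beaumont before Eriksen before Kowalski before Leclerc before Nakamura.
Full order: Novak, Beaumont, Eriksen, Kowalski, Leclerc, Nakamura, Lindqvist.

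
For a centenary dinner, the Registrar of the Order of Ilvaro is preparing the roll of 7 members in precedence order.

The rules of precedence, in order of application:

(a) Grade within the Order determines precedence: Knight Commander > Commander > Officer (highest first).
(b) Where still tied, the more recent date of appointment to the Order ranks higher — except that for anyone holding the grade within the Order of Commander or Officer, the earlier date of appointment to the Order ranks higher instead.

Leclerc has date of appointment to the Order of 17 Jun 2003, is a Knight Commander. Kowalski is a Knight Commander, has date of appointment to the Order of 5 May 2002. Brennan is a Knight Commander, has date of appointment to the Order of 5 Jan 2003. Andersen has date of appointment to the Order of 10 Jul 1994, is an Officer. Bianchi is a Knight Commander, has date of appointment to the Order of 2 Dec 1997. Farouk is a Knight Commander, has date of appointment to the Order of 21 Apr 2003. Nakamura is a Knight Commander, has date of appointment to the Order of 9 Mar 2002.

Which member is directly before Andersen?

By grade within the Order: Leclerc, Farouk, Brennan, Kowalski, Nakamura and Bianchi (Knight Commander); then Andersen (Officer).
Among Leclerc, Farouk, Brennan, Kowalski, Nakamura and Bianchi, by date of appointment to the Order (later first): Leclerc (17 Jun 2003) before Farouk (21 Apr 2003) before Brennan (5 Jan 2003) before Kowalski (5 May 2002) before Nakamura (9 Mar 2002) before Bianchi (2 Dec 1997).
Order: Leclerc, Farouk, Brennan, Kowalski, Nakamura, Bianchi, Andersen.

Bianchi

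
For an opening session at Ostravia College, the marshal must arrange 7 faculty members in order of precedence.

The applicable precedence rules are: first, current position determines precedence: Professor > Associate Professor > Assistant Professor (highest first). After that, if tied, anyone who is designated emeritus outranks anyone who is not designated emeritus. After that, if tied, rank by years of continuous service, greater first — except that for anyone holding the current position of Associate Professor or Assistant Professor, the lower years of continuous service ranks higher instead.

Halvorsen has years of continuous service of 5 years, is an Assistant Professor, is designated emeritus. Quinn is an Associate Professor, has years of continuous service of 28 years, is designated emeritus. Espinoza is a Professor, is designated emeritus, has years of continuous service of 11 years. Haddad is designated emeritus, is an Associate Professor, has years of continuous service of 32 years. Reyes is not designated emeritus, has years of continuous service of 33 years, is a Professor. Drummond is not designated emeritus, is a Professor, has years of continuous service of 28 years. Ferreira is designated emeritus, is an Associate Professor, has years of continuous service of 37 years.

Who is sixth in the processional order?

Ferreira

By current position: Espinoza, Reyes and Drummond (Professor); then Quinn, Haddad and Ferreira (Associate Professor); then Halvorsen (Assistant Professor).
Among Espinoza, Reyes and Drummond, designated emeritus before not designated emeritus: Espinoza (designated emeritus) before Reyes and Drummond (not designated emeritus).
Among Reyes and Drummond, by years of continuous service (higher first): Reyes (33 years) before Drummond (28 years).
Quinn, Haddad and Ferreira are each designated emeritus, so the next rule applies.
Among Quinn, Haddad and Ferreira, by years of continuous service (lower first) (reversed rule for this group): Quinn (28 years) before Haddad (32 years) before Ferreira (37 years).
Order: Espinoza, Reyes, Drummond, Quinn, Haddad, Ferreira, Halvorsen.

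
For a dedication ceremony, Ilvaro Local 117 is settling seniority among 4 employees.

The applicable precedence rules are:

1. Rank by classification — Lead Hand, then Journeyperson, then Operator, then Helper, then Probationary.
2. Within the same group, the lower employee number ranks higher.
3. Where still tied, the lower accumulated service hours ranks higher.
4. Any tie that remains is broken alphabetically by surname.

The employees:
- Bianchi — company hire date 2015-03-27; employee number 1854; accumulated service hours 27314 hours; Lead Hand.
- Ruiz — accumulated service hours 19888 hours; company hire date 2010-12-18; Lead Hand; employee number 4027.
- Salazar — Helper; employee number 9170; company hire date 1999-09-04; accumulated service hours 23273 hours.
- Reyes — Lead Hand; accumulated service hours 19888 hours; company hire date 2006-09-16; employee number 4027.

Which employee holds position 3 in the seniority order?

By classification: Bianchi, Reyes and Ruiz (Lead Hand); then Salazar (Helper).
Among Bianchi, Reyes and Ruiz, by employee number (lower first): Bianchi (1854) before Reyes and Ruiz (4027).
Reyes and Ruiz both have accumulated service hours 19888 hours, so the next rule applies.
Among Reyes and Ruiz, alphabetically by surname: Reyes before Ruiz.
Order: Bianchi, Reyes, Ruiz, Salazar.

Ruiz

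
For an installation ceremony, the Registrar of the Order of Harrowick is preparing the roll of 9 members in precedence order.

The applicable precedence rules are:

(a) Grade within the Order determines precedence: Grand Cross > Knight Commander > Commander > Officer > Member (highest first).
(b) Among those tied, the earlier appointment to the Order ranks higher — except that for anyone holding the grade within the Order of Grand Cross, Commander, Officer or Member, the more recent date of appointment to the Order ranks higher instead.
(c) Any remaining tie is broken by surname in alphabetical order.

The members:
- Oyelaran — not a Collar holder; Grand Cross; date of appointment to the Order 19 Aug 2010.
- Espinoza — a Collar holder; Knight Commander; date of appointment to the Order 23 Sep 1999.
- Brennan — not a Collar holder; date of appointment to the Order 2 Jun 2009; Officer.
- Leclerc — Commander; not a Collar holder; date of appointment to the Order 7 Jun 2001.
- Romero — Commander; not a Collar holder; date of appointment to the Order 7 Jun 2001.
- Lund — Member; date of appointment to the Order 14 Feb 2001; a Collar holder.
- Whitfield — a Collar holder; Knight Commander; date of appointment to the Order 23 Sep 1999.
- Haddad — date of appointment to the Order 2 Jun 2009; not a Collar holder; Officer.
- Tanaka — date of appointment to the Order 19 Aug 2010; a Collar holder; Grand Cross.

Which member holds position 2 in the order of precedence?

Tanaka

By grade within the Order: Oyelaran and Tanaka (Grand Cross); then Espinoza and Whitfield (Knight Commander); then Leclerc and Romero (Commander); then Brennan and Haddad (Officer); then Lund (Member).
Oyelaran and Tanaka both have date of appointment to the Order 19 Aug 2010, so the next rule applies.
Among Oyelaran and Tanaka, alphabetically by surname: Oyelaran before Tanaka.
Espinoza and Whitfield both have date of appointment to the Order 23 Sep 1999, so the next rule applies.
Among Espinoza and Whitfield, alphabetically by surname: Espinoza before Whitfield.
Leclerc and Romero both have date of appointment to the Order 7 Jun 2001, so the next rule applies.
Among Leclerc and Romero, alphabetically by surname: Leclerc before Romero.
Brennan and Haddad both have date of appointment to the Order 2 Jun 2009, so the next rule applies.
Among Brennan and Haddad, alphabetically by surname: Brennan before Haddad.
Order: Oyelaran, Tanaka, Espinoza, Whitfield, Leclerc, Romero, Brennan, Haddad, Lund.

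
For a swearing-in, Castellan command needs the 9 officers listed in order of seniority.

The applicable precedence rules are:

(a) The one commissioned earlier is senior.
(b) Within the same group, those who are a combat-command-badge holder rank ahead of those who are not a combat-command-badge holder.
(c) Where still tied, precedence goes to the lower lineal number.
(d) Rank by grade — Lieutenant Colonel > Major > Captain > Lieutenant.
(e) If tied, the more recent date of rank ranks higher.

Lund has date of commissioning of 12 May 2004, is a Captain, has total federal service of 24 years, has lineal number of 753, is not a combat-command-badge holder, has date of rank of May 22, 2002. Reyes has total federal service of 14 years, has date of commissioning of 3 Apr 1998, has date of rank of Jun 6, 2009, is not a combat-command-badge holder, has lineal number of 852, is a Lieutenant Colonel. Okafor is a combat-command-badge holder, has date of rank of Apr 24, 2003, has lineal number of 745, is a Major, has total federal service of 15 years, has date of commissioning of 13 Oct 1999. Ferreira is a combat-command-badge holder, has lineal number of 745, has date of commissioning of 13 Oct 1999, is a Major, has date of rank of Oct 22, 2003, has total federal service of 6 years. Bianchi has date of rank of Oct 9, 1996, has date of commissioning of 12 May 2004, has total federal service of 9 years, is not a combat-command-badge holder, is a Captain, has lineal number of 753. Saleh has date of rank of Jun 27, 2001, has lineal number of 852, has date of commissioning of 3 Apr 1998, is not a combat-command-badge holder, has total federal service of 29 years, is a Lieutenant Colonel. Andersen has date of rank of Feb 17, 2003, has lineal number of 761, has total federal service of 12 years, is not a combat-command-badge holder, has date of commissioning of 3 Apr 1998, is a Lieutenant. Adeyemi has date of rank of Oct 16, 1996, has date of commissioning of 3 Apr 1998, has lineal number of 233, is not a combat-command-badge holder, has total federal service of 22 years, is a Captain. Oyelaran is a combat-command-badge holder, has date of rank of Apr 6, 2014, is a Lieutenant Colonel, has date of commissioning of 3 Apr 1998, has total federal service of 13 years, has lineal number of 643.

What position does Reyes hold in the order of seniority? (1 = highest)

4

By date of commissioning (earlier first): Oyelaran, Adeyemi, Andersen, Reyes and Saleh (each 3 Apr 1998); then Ferreira and Okafor (both 13 Oct 1999); then Lund and Bianchi (both 12 May 2004).
Among Oyelaran, Adeyemi, Andersen, Reyes and Saleh, a combat-command-badge holder before not a combat-command-badge holder: Oyelaran (a combat-command-badge holder) before Adeyemi, Andersen, Reyes and Saleh (not a combat-command-badge holder).
Among Adeyemi, Andersen, Reyes and Saleh, by lineal number (lower first): Adeyemi (233) before Andersen (761) before Reyes and Saleh (852).
Reyes and Saleh are each Lieutenant Colonel, so the next rule applies.
Among Reyes and Saleh, by date of rank (later first): Reyes (Jun 6, 2009) before Saleh (Jun 27, 2001).
Ferreira and Okafor are each a combat-command-badge holder, so the next rule applies.
Ferreira and Okafor both have lineal number 745, so the next rule applies.
Ferreira and Okafor are each Major, so the next rule applies.
Among Ferreira and Okafor, by date of rank (later first): Ferreira (Oct 22, 2003) before Okafor (Apr 24, 2003).
Lund and Bianchi are each not a combat-command-badge holder, so the next rule applies.
Lund and Bianchi both have lineal number 753, so the next rule applies.
Lund and Bianchi are each Captain, so the next rule applies.
Among Lund and Bianchi, by date of rank (later first): Lund (May 22, 2002) before Bianchi (Oct 9, 1996).
Order: Oyelaran, Adeyemi, Andersen, Reyes, Saleh, Ferreira, Okafor, Lund, Bianchi. So position 4.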